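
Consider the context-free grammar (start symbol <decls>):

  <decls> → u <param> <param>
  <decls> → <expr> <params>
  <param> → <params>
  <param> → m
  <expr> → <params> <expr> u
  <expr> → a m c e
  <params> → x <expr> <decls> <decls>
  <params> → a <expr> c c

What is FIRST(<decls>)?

<decls> → u <param> <param> contributes {u}.
From <decls> → <expr> <params>: add FIRST(<expr>) = { a, x }.
Union: FIRST(<decls>) = { a, u, x }.

{ a, u, x }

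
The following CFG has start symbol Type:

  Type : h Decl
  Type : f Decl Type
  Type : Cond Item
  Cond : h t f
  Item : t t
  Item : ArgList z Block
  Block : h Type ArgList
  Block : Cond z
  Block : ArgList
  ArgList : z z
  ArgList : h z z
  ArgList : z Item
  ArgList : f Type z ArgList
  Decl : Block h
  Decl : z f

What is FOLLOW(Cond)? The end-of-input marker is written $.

{ f, h, t, z }

In Type : Cond Item: add FIRST(Item) = { f, h, t, z }.
In Block : Cond z: add FIRST(z) = { z }.
Union: FOLLOW(Cond) = { f, h, t, z }.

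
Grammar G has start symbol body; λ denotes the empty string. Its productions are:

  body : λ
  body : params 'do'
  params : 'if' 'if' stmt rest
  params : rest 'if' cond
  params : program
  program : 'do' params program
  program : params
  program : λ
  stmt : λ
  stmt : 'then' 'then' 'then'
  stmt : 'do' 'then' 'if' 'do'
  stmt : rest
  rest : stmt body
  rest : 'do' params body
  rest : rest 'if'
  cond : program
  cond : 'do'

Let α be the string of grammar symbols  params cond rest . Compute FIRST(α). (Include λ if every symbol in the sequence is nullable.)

{ 'do', 'if', 'then', λ }

Add FIRST(params)\{λ} = { 'do', 'if', 'then' }; params is nullable, continue.
Add FIRST(cond)\{λ} = { 'do', 'if', 'then' }; cond is nullable, continue.
Add FIRST(rest)\{λ} = { 'do', 'if', 'then' }; rest is nullable, continue.
Every symbol is nullable, so include λ.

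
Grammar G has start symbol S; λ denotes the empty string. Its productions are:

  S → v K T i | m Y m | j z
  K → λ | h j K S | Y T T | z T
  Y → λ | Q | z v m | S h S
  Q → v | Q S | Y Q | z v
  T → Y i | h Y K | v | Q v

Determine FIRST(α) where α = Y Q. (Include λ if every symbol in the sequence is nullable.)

{ j, m, v, z }

Add FIRST(Y)\{λ} = { j, m, v, z }; Y is nullable, continue.
Add FIRST(Q) = { j, m, v, z }; Q is not nullable, stop.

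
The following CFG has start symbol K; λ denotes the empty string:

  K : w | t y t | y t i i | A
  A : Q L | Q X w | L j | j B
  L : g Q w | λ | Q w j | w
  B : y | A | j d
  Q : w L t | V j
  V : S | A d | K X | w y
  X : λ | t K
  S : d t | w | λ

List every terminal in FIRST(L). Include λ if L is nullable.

L : g Q w contributes {g}.
L : λ contributes λ.
From L : Q w j: add FIRST(Q) = { d, g, j, t, w, y }.
L : w contributes {w}.
Union: FIRST(L) = { d, g, j, t, w, y, λ }.

{ d, g, j, t, w, y, λ }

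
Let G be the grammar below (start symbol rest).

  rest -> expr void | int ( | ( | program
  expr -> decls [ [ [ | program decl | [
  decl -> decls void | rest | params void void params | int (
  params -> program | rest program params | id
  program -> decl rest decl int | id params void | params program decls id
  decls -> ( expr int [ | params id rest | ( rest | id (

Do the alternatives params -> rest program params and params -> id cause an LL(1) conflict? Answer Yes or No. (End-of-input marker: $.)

Yes

FIRST(rest program params) = { (, [, id, int } and FIRST(id) = { id }.
Both contain id, so the two alternatives are not disjoint — LL(1) conflict.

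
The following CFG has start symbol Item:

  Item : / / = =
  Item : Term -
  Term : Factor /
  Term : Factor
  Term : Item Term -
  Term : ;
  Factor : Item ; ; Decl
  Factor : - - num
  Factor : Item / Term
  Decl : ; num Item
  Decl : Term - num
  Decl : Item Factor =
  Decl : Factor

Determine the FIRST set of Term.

From Term : Factor /: add FIRST(Factor) = { -, /, ; }.
From Term : Factor: add FIRST(Factor) = { -, /, ; }.
From Term : Item Term -: add FIRST(Item) = { -, /, ; }.
Term : ; contributes {;}.
Union: FIRST(Term) = { -, /, ; }.

{ -, /, ; }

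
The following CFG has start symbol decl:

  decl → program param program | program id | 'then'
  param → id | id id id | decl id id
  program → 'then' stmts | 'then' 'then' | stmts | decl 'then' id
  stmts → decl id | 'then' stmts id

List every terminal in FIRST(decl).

From decl → program param program: add FIRST(program) = { 'then' }.
From decl → program id: add FIRST(program) = { 'then' }.
decl → 'then' contributes {'then'}.
Union: FIRST(decl) = { 'then' }.

{ 'then' }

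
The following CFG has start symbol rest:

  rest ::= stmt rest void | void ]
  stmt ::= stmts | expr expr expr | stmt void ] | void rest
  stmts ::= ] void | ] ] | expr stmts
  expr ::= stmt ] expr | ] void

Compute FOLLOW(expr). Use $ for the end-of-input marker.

In stmt ::= expr expr expr: add FIRST(expr expr) = { ], void }.
In stmt ::= expr expr expr: add FIRST(expr) = { ], void }.
In stmt ::= expr expr expr: expr is at the end, add FOLLOW(stmt) = { ], void }.
In stmts ::= expr stmts: add FIRST(stmts) = { ], void }.
In expr ::= stmt ] expr: expr is at the end, add FOLLOW(expr) = { ], void }.
Union: FOLLOW(expr) = { ], void }.

{ ], void }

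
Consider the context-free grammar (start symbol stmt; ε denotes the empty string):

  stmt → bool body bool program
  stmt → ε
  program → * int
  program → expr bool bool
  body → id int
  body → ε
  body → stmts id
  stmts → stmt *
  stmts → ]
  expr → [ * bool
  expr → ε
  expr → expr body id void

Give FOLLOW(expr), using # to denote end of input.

{ *, ], bool, id }

In program → expr bool bool: add FIRST(bool bool) = { bool }.
In expr → expr body id void: add FIRST(body id void) = { *, ], bool, id }.
Union: FOLLOW(expr) = { *, ], bool, id }.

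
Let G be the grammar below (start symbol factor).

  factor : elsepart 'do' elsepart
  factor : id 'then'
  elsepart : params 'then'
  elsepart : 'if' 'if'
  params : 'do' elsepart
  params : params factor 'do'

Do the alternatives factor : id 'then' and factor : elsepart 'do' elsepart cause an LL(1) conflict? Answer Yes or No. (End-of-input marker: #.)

No

FIRST(id 'then') = { id } and FIRST(elsepart 'do' elsepart) = { 'do', 'if' }.
The FIRST sets are disjoint and neither alternative is nullable — no conflict.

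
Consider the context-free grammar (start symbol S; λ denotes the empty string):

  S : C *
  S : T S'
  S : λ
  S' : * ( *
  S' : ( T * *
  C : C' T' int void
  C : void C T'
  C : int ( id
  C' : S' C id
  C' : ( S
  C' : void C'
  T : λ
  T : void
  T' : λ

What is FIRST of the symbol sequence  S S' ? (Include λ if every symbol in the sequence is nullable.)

Add FIRST(S)\{λ} = { (, *, int, void }; S is nullable, continue.
Add FIRST(S') = { (, * }; S' is not nullable, stop.

{ (, *, int, void }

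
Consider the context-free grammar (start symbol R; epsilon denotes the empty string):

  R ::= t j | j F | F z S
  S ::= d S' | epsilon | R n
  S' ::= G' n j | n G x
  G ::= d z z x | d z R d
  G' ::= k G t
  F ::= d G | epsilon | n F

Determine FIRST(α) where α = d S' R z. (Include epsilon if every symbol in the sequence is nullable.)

{ d }

d is a terminal; add {d} and stop.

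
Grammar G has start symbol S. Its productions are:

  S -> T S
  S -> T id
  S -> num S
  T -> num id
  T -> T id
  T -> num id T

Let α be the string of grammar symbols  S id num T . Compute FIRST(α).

Add FIRST(S) = { num }; S is not nullable, stop.

{ num }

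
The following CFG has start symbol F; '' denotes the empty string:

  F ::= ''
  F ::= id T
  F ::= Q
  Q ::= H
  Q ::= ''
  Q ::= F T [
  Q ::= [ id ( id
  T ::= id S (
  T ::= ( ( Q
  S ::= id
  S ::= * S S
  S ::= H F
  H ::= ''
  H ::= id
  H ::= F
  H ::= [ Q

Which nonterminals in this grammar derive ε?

{ F, H, Q, S }

Directly nullable (have an ''-production): F, Q, H.
S ::= H F with every symbol nullable, so S is nullable.
No other nonterminal has a production whose RHS symbols are all nullable.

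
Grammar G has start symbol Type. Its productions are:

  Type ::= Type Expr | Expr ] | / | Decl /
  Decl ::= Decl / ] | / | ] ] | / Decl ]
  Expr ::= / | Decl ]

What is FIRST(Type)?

From Type ::= Type Expr: add FIRST(Type) = { /, ] }.
From Type ::= Expr ]: add FIRST(Expr) = { /, ] }.
Type ::= / contributes {/}.
From Type ::= Decl /: add FIRST(Decl) = { /, ] }.
Union: FIRST(Type) = { /, ] }.

{ /, ] }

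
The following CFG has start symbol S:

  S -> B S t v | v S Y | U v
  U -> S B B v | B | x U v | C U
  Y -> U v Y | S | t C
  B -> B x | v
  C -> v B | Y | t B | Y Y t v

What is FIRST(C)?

{ t, v, x }

C -> v B contributes {v}.
From C -> Y: add FIRST(Y) = { t, v, x }.
C -> t B contributes {t}.
From C -> Y Y t v: add FIRST(Y) = { t, v, x }.
Union: FIRST(C) = { t, v, x }.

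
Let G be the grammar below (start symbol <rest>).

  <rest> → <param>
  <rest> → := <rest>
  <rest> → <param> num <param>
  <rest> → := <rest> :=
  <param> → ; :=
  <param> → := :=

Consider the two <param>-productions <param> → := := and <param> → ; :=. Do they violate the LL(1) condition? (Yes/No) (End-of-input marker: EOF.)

FIRST(:= :=) = { := } and FIRST(; :=) = { ; }.
The FIRST sets are disjoint and neither alternative is nullable — no conflict.

No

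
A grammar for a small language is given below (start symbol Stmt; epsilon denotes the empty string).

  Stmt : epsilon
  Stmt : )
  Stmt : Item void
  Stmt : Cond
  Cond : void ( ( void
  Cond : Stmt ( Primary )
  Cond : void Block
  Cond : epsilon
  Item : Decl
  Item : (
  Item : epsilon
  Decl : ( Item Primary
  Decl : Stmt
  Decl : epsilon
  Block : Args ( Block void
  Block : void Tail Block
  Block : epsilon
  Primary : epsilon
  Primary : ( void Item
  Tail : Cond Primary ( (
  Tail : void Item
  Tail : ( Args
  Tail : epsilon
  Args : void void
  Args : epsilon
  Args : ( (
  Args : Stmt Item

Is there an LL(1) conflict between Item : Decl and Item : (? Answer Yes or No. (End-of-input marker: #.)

FIRST(Decl) = { (, ), void, epsilon } and FIRST(() = { ( }.
Both contain (, so the two alternatives are not disjoint — LL(1) conflict.

Yes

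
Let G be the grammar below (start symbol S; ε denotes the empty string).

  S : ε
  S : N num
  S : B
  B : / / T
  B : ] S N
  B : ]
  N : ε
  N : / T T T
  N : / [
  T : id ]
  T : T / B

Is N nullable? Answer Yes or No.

Yes

N has an ε-production, so N ⇒ ε.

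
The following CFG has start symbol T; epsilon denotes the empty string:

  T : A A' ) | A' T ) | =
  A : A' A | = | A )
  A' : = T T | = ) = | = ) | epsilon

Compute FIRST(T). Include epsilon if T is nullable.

{ = }

From T : A A' ): add FIRST(A) = { = }.
From T : A' T ): A' nullable, take FIRST(A') ∪ FIRST(T) = { = }.
T : = contributes {=}.
Union: FIRST(T) = { = }.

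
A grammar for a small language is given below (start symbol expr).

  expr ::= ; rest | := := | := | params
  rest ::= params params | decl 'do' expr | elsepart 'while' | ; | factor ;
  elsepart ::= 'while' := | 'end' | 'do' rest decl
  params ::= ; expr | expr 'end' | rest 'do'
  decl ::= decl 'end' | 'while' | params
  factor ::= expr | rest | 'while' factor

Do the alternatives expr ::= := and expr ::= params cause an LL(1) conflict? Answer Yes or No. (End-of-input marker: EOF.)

Yes

FIRST(:=) = { := } and FIRST(params) = { 'do', 'end', 'while', :=, ; }.
Both contain :=, so the two alternatives are not disjoint — LL(1) conflict.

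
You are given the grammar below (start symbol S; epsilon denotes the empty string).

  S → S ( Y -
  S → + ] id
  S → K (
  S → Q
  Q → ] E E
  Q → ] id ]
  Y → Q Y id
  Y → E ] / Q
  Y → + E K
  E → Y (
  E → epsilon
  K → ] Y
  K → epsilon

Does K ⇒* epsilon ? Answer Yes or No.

K has an epsilon-production, so K ⇒ epsilon.

Yes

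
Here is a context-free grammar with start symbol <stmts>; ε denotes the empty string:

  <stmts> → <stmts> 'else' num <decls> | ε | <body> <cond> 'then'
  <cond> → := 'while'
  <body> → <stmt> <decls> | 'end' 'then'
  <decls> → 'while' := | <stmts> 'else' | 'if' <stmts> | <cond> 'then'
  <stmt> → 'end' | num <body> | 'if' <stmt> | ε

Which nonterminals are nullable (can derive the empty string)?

{ <stmt>, <stmts> }

Directly nullable (have an ε-production): <stmts>, <stmt>.
No other nonterminal has a production whose RHS symbols are all nullable.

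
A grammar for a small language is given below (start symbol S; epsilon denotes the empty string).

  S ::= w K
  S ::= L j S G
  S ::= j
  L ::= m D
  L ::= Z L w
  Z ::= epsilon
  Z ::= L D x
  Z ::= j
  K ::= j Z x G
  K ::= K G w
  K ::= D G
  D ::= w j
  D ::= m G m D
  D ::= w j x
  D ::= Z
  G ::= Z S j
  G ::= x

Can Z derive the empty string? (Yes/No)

Yes

Z has an epsilon-production, so Z ⇒ epsilon.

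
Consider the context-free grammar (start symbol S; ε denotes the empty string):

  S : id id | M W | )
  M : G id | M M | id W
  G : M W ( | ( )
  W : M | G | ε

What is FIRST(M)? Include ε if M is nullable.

From M : G id: add FIRST(G) = { (, id }.
From M : M M: add FIRST(M) = { (, id }.
M : id W contributes {id}.
Union: FIRST(M) = { (, id }.

{ (, id }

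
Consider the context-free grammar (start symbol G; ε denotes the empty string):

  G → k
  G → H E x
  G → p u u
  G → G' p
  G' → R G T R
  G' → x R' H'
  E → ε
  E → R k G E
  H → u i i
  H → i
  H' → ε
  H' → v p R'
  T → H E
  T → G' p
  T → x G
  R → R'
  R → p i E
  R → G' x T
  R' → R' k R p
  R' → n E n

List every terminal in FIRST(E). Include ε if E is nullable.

E → ε contributes ε.
From E → R k G E: add FIRST(R) = { n, p, x }.
Union: FIRST(E) = { n, p, x, ε }.

{ n, p, x, ε }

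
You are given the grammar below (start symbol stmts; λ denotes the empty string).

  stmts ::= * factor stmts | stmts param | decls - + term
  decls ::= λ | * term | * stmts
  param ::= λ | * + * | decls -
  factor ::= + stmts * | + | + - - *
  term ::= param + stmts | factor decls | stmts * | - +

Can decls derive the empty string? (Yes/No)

decls has an λ-production, so decls ⇒ λ.

Yes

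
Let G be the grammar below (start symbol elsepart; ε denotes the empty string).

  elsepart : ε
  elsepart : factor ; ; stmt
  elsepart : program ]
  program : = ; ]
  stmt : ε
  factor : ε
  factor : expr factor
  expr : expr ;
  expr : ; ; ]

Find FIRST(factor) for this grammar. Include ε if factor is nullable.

factor : ε contributes ε.
From factor : expr factor: add FIRST(expr) = { ; }.
Union: FIRST(factor) = { ;, ε }.

{ ;, ε }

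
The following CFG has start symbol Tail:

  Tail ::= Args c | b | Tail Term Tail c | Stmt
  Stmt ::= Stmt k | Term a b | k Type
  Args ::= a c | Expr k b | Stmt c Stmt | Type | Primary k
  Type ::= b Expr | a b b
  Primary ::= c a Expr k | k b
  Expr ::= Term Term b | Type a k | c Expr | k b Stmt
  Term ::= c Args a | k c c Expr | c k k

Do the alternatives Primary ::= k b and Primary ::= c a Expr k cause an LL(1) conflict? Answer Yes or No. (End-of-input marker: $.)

No

FIRST(k b) = { k } and FIRST(c a Expr k) = { c }.
The FIRST sets are disjoint and neither alternative is nullable — no conflict.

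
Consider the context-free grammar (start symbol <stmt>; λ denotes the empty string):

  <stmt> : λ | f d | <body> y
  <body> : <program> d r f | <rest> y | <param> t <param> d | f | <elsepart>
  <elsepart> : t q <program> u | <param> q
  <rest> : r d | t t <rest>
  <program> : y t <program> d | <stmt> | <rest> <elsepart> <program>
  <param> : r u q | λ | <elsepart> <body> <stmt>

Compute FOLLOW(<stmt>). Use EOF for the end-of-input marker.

<stmt> is the start symbol, so EOF ∈ FOLLOW(<stmt>).
In <program> : <stmt>: <stmt> is at the end, add FOLLOW(<program>) = { d, u }.
In <param> : <elsepart> <body> <stmt>: <stmt> is at the end, add FOLLOW(<param>) = { d, q, t }.
Union: FOLLOW(<stmt>) = { EOF, d, q, t, u }.

{ EOF, d, q, t, u }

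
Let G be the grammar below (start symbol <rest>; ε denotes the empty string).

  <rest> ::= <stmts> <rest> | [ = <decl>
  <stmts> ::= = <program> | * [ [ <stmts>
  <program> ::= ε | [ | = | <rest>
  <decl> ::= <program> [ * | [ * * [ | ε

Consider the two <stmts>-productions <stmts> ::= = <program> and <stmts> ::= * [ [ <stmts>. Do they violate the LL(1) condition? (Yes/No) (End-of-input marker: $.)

No

FIRST(= <program>) = { = } and FIRST(* [ [ <stmts>) = { * }.
The FIRST sets are disjoint and neither alternative is nullable — no conflict.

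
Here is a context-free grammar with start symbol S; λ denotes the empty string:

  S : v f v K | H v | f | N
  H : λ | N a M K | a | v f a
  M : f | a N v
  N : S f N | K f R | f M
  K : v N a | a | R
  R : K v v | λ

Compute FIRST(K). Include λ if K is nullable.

{ a, v, λ }

K : v N a contributes {v}.
K : a contributes {a}.
From K : R: add FIRST(R) = { a, v, λ } (including λ since R is nullable).
Union: FIRST(K) = { a, v, λ }.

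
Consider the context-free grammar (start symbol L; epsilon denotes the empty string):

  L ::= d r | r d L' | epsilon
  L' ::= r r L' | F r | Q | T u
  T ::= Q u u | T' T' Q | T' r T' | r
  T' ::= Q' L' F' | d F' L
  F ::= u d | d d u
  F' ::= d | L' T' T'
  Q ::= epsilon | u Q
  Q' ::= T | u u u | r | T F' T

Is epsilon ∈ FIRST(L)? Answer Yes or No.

L has an epsilon-production, so L ⇒ epsilon.

Yes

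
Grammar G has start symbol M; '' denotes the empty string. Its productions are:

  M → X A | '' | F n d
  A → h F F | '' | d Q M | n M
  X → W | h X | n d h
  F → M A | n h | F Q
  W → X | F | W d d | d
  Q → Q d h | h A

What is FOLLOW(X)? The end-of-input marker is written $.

In M → X A: add FIRST(A)\{''} = { d, h, n }.
  Since A is nullable, also add FOLLOW(M) = { $, d, h, n }.
In X → h X: X is at the end, add FOLLOW(X) = { $, d, h, n }.
In W → X: X is at the end, add FOLLOW(W) = { $, d, h, n }.
Union: FOLLOW(X) = { $, d, h, n }.

{ $, d, h, n }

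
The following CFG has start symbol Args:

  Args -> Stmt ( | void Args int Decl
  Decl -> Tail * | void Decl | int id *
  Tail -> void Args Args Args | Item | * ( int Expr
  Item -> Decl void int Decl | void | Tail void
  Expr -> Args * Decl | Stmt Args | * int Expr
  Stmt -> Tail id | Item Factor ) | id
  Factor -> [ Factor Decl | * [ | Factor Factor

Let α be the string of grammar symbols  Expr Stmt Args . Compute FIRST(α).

Add FIRST(Expr) = { *, id, int, void }; Expr is not nullable, stop.

{ *, id, int, void }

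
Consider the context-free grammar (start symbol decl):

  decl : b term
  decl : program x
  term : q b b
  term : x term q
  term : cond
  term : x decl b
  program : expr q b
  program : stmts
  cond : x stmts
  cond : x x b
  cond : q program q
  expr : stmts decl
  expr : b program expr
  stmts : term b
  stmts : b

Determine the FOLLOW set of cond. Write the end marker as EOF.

{ EOF, b, q }

In term : cond: cond is at the end, add FOLLOW(term) = { EOF, b, q }.
Union: FOLLOW(cond) = { EOF, b, q }.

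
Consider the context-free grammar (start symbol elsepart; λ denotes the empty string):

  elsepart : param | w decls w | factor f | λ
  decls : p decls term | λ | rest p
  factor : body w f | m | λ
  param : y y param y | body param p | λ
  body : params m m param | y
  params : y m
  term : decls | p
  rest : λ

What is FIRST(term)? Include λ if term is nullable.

{ p, λ }

From term : decls: add FIRST(decls) = { p, λ } (including λ since decls is nullable).
term : p contributes {p}.
Union: FIRST(term) = { p, λ }.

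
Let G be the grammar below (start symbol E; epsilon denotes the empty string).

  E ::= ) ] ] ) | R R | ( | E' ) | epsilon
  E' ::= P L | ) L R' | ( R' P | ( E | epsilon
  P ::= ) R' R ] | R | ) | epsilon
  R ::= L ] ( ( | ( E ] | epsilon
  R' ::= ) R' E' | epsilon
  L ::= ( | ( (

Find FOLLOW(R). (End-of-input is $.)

In E ::= R R: add FIRST(R)\{epsilon} = { ( }.
  Since R is nullable, also add FOLLOW(E) = { $, (, ), ] }.
In E ::= R R: R is at the end, add FOLLOW(E) = { $, (, ), ] }.
In P ::= ) R' R ]: add FIRST(]) = { ] }.
In P ::= R: R is at the end, add FOLLOW(P) = { (, ), ] }.
Union: FOLLOW(R) = { $, (, ), ] }.

{ $, (, ), ] }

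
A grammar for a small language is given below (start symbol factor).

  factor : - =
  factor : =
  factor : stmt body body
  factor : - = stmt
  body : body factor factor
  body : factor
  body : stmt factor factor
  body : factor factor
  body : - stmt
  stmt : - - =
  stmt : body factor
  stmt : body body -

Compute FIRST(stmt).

stmt : - - = contributes {-}.
From stmt : body factor: add FIRST(body) = { -, = }.
From stmt : body body -: add FIRST(body) = { -, = }.
Union: FIRST(stmt) = { -, = }.

{ -, = }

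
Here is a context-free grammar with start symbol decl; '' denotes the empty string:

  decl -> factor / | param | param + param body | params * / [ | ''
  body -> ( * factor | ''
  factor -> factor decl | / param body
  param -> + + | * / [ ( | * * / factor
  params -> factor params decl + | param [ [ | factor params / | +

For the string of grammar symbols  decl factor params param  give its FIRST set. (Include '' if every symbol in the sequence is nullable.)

Add FIRST(decl)\{''} = { *, +, / }; decl is nullable, continue.
Add FIRST(factor) = { / }; factor is not nullable, stop.

{ *, +, / }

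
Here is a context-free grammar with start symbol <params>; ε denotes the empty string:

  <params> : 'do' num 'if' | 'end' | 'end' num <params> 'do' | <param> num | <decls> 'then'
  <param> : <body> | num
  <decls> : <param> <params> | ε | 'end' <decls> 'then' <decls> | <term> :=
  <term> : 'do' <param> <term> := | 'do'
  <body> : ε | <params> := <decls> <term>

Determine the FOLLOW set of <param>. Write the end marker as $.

In <params> : <param> num: add FIRST(num) = { num }.
In <decls> : <param> <params>: add FIRST(<params>) = { 'do', 'end', 'then', num }.
In <term> : 'do' <param> <term> :=: add FIRST(<term> :=) = { 'do' }.
Union: FOLLOW(<param>) = { 'do', 'end', 'then', num }.

{ 'do', 'end', 'then', num }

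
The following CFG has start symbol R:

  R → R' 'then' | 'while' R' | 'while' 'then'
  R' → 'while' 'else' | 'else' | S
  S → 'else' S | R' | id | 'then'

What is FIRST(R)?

{ 'else', 'then', 'while', id }

From R → R' 'then': add FIRST(R') = { 'else', 'then', 'while', id }.
R → 'while' R' contributes {'while'}.
R → 'while' 'then' contributes {'while'}.
Union: FIRST(R) = { 'else', 'then', 'while', id }.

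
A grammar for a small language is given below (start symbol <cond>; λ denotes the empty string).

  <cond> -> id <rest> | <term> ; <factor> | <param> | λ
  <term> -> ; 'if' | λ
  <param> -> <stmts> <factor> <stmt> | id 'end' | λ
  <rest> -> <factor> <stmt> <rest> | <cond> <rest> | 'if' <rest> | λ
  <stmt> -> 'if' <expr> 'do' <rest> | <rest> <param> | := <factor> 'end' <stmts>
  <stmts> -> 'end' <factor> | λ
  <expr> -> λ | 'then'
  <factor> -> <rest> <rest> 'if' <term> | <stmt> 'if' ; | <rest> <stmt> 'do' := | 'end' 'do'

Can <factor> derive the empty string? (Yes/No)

No

Nullable nonterminals: <cond>, <expr>, <param>, <rest>, <stmt>, <stmts>, <term>.
No production of <factor> has an RHS whose symbols are all nullable, so <factor> is not nullable.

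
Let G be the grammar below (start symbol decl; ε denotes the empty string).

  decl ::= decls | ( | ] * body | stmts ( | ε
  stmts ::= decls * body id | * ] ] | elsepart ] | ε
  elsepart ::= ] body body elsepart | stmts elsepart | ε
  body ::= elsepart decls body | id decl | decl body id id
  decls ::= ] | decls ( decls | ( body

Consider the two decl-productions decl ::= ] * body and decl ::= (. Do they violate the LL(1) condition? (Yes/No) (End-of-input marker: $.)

FIRST(] * body) = { ] } and FIRST(() = { ( }.
The FIRST sets are disjoint and neither alternative is nullable — no conflict.

No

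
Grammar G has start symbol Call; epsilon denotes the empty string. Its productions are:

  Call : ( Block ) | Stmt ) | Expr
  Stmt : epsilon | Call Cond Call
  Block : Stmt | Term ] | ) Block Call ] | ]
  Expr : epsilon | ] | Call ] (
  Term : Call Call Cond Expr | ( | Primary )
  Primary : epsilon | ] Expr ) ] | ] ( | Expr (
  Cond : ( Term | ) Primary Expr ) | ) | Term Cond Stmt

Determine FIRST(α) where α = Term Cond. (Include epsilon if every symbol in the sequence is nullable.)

Add FIRST(Term) = { (, ), ] }; Term is not nullable, stop.

{ (, ), ] }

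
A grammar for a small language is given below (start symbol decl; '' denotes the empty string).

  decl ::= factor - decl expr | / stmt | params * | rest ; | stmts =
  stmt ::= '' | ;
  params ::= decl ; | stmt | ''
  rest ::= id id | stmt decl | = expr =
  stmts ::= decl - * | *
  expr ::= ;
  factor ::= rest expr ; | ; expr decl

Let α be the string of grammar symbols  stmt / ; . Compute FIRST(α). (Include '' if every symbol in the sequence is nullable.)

Add FIRST(stmt)\{''} = { ; }; stmt is nullable, continue.
/ is a terminal; add {/} and stop.

{ /, ; }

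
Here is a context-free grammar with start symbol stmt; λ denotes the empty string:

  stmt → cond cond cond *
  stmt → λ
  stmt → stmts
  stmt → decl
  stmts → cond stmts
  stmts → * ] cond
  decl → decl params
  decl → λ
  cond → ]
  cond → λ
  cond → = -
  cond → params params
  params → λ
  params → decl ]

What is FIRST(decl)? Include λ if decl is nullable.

From decl → decl params: decl, params nullable, take FIRST(decl) ∪ FIRST(params) = { ] }; also λ since the whole RHS is nullable.
decl → λ contributes λ.
Union: FIRST(decl) = { ], λ }.

{ ], λ }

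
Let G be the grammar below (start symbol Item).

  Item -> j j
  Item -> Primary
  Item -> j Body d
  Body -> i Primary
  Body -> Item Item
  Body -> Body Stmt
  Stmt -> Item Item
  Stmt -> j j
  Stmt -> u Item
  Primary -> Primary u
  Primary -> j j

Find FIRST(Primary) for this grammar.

{ j }

From Primary -> Primary u: add FIRST(Primary) = { j }.
Primary -> j j contributes {j}.
Union: FIRST(Primary) = { j }.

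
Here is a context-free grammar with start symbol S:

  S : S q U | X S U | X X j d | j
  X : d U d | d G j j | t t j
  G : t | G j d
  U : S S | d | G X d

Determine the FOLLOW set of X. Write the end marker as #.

{ d, j, t }

In S : X S U: add FIRST(S U) = { d, j, t }.
In S : X X j d: add FIRST(X j d) = { d, t }.
In S : X X j d: add FIRST(j d) = { j }.
In U : G X d: add FIRST(d) = { d }.
Union: FOLLOW(X) = { d, j, t }.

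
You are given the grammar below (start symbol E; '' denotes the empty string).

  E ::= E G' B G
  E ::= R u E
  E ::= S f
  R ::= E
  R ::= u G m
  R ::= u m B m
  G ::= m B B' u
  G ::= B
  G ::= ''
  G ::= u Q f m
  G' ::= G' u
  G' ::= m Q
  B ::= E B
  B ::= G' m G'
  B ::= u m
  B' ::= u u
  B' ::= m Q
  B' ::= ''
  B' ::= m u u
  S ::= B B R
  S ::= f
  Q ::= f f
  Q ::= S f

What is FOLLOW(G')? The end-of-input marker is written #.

In E ::= E G' B G: add FIRST(B G) = { f, m, u }.
In G' ::= G' u: add FIRST(u) = { u }.
In B ::= G' m G': add FIRST(m G') = { m }.
In B ::= G' m G': G' is at the end, add FOLLOW(B) = { #, f, m, u }.
Union: FOLLOW(G') = { #, f, m, u }.

{ #, f, m, u }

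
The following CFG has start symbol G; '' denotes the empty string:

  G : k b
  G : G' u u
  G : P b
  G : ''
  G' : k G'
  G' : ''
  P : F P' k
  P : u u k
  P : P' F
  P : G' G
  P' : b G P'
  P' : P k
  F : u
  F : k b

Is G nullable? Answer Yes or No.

G has an ''-production, so G ⇒ ''.

Yes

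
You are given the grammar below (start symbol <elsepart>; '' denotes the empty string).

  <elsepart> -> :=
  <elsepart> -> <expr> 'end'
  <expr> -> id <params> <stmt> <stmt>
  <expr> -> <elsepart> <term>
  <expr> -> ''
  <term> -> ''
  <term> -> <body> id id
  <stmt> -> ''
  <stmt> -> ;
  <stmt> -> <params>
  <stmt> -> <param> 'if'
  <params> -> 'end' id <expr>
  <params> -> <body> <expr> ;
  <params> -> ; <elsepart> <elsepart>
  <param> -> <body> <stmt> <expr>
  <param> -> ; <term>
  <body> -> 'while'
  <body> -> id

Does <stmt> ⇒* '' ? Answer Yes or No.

<stmt> has an ''-production, so <stmt> ⇒ ''.

Yes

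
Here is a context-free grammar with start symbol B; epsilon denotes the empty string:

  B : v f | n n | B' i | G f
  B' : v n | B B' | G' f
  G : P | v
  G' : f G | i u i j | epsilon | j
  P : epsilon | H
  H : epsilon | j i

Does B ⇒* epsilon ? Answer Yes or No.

No

Nullable nonterminals: G, G', H, P.
No production of B has an RHS whose symbols are all nullable, so B is not nullable.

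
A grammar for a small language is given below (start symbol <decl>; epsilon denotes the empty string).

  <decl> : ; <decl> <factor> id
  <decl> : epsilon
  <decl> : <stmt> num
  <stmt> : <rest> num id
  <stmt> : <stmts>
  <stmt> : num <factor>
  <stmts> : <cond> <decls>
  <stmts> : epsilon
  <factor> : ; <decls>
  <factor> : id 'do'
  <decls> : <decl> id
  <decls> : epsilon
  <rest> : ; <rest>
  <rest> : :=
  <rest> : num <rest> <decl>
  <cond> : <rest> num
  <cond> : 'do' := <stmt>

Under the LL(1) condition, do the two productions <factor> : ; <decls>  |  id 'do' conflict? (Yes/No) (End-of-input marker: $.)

FIRST(; <decls>) = { ; } and FIRST(id 'do') = { id }.
The FIRST sets are disjoint and neither alternative is nullable — no conflict.

No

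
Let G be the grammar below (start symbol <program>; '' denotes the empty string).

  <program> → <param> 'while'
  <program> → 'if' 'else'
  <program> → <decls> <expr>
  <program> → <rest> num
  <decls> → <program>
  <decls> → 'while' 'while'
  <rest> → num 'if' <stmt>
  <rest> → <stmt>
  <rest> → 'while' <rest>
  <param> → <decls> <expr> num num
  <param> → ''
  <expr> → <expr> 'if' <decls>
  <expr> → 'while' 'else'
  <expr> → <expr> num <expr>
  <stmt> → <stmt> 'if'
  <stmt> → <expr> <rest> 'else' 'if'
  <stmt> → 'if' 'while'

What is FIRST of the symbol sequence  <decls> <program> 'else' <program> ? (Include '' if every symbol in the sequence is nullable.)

Add FIRST(<decls>) = { 'if', 'while', num }; <decls> is not nullable, stop.

{ 'if', 'while', num }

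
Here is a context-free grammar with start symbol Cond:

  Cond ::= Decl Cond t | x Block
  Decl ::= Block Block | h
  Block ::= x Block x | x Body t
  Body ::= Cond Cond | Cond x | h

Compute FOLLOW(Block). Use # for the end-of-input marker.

{ #, h, t, x }

In Cond ::= x Block: Block is at the end, add FOLLOW(Cond) = { #, h, t, x }.
In Decl ::= Block Block: add FIRST(Block) = { x }.
In Decl ::= Block Block: Block is at the end, add FOLLOW(Decl) = { h, x }.
In Block ::= x Block x: add FIRST(x) = { x }.
Union: FOLLOW(Block) = { #, h, t, x }.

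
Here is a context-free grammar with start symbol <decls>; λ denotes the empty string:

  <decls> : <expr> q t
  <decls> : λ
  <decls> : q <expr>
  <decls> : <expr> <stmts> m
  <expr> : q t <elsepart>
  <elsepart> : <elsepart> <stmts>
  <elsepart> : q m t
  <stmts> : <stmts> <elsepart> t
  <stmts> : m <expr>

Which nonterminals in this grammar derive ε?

{ <decls> }

Directly nullable (have an λ-production): <decls>.
No other nonterminal has a production whose RHS symbols are all nullable.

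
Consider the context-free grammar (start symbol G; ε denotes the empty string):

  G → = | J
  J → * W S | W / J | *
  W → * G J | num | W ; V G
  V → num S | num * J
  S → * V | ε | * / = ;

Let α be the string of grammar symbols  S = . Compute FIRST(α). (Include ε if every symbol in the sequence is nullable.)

{ *, = }

Add FIRST(S)\{ε} = { * }; S is nullable, continue.
= is a terminal; add {=} and stop.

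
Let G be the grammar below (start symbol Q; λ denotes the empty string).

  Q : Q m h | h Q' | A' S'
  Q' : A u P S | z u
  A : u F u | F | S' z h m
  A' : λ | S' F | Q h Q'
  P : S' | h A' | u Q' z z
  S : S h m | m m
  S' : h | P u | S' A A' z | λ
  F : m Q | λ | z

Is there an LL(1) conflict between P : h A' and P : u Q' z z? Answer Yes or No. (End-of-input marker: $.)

FIRST(h A') = { h } and FIRST(u Q' z z) = { u }.
The FIRST sets are disjoint and neither alternative is nullable — no conflict.

No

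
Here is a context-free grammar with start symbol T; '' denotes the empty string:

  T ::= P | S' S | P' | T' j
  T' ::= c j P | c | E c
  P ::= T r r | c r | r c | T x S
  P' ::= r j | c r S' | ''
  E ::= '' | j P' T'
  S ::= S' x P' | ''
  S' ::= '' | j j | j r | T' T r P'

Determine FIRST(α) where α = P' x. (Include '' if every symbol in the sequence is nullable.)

Add FIRST(P')\{''} = { c, r }; P' is nullable, continue.
x is a terminal; add {x} and stop.

{ c, r, x }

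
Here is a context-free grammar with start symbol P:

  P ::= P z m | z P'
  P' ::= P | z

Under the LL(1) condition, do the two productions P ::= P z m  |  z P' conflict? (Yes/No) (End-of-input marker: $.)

FIRST(P z m) = { z } and FIRST(z P') = { z }.
Both contain z, so the two alternatives are not disjoint — LL(1) conflict.

Yes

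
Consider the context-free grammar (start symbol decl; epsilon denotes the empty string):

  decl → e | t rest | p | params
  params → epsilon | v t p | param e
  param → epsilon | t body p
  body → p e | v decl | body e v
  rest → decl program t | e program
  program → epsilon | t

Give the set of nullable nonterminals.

{ decl, param, params, program }

Directly nullable (have an epsilon-production): params, param, program.
decl → params with every symbol nullable, so decl is nullable.
No other nonterminal has a production whose RHS symbols are all nullable.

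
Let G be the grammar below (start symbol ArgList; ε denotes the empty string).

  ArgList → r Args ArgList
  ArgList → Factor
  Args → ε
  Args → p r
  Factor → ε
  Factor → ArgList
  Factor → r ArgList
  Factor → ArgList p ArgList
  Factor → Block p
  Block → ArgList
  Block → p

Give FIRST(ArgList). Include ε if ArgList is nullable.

ArgList → r Args ArgList contributes {r}.
From ArgList → Factor: add FIRST(Factor) = { p, r, ε } (including ε since Factor is nullable).
Union: FIRST(ArgList) = { p, r, ε }.

{ p, r, ε }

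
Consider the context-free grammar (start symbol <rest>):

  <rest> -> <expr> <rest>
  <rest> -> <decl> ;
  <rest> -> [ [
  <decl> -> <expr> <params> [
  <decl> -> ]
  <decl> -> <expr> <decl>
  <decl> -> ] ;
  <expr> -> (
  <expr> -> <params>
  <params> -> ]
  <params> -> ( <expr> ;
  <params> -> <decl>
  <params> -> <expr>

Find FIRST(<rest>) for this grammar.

{ (, [, ] }

From <rest> -> <expr> <rest>: add FIRST(<expr>) = { (, ] }.
From <rest> -> <decl> ;: add FIRST(<decl>) = { (, ] }.
<rest> -> [ [ contributes {[}.
Union: FIRST(<rest>) = { (, [, ] }.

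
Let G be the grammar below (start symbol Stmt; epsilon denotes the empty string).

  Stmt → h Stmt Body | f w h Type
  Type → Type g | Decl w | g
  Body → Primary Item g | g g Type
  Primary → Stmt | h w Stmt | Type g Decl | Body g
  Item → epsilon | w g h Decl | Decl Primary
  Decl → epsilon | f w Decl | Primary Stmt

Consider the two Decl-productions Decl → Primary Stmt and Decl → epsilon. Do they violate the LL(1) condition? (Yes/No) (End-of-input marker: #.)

FIRST(Primary Stmt) = { f, g, h, w } and FIRST(epsilon) = { epsilon }.
The second alternative is nullable and FOLLOW(Decl) = { f, g, h, w } shares f with FIRST of the first — conflict.

Yes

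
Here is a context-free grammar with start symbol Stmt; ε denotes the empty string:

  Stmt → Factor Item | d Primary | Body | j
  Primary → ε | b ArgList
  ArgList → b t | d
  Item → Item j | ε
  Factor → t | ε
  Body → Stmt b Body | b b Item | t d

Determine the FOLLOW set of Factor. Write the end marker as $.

{ $, b, j }

In Stmt → Factor Item: add FIRST(Item)\{ε} = { j }.
  Since Item is nullable, also add FOLLOW(Stmt) = { $, b }.
Union: FOLLOW(Factor) = { $, b, j }.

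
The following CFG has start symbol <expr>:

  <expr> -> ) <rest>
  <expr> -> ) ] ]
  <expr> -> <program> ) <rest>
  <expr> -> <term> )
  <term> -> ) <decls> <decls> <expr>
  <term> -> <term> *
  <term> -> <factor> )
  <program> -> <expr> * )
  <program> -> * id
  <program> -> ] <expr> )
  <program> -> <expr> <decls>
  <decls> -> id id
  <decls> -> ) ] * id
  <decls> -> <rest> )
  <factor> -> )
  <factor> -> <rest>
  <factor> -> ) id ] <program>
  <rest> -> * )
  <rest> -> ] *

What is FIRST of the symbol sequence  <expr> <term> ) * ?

{ ), *, ] }

Add FIRST(<expr>) = { ), *, ] }; <expr> is not nullable, stop.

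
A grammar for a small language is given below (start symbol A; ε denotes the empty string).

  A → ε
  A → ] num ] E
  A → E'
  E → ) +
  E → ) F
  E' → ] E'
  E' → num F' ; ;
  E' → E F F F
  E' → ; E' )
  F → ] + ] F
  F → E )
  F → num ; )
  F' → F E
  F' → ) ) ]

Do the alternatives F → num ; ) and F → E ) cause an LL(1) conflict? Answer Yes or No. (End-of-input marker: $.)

No

FIRST(num ; )) = { num } and FIRST(E )) = { ) }.
The FIRST sets are disjoint and neither alternative is nullable — no conflict.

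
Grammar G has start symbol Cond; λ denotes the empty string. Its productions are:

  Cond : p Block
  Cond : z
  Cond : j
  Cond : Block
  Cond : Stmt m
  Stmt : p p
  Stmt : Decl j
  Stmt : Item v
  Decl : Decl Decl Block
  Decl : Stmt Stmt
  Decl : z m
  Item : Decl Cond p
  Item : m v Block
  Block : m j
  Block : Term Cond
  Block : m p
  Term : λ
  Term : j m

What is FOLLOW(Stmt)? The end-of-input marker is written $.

{ j, m, p, z }

In Cond : Stmt m: add FIRST(m) = { m }.
In Decl : Stmt Stmt: add FIRST(Stmt) = { m, p, z }.
In Decl : Stmt Stmt: Stmt is at the end, add FOLLOW(Decl) = { j, m, p, z }.
Union: FOLLOW(Stmt) = { j, m, p, z }.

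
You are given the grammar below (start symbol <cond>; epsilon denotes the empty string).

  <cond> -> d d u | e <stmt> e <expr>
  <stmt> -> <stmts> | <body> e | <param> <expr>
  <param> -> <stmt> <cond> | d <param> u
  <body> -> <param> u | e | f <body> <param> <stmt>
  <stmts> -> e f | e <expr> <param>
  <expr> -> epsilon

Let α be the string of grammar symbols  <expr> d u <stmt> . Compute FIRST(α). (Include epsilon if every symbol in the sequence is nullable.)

{ d }

Add FIRST(<expr>)\{epsilon} = {  }; <expr> is nullable, continue.
d is a terminal; add {d} and stop.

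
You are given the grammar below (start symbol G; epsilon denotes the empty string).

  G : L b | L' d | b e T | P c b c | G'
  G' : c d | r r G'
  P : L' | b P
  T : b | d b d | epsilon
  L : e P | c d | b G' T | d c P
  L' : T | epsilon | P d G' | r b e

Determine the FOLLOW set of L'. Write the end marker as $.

In G : L' d: add FIRST(d) = { d }.
In P : L': L' is at the end, add FOLLOW(P) = { b, c, d }.
Union: FOLLOW(L') = { b, c, d }.

{ b, c, d }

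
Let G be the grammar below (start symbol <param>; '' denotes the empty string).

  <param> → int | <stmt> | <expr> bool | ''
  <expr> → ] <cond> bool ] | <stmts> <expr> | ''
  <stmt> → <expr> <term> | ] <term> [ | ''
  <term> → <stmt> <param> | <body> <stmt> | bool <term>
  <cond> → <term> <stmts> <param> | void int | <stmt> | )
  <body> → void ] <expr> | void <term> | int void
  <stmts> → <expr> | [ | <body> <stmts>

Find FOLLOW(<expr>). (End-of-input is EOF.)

{ EOF, [, ], bool, int, void }

In <param> → <expr> bool: add FIRST(bool) = { bool }.
In <expr> → <stmts> <expr>: <expr> is at the end, add FOLLOW(<expr>) = { EOF, [, ], bool, int, void }.
In <stmt> → <expr> <term>: add FIRST(<term>)\{''} = { [, ], bool, int, void }.
  Since <term> is nullable, also add FOLLOW(<stmt>) = { EOF, [, ], bool, int, void }.
In <body> → void ] <expr>: <expr> is at the end, add FOLLOW(<body>) = { EOF, [, ], bool, int, void }.
In <stmts> → <expr>: <expr> is at the end, add FOLLOW(<stmts>) = { EOF, [, ], bool, int, void }.
Union: FOLLOW(<expr>) = { EOF, [, ], bool, int, void }.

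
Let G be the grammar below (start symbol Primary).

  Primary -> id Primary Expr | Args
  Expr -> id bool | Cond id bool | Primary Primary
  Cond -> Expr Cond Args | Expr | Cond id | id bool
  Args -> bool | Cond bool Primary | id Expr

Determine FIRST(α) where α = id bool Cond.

{ id }

id is a terminal; add {id} and stop.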